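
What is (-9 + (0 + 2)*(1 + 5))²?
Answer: 9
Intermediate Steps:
(-9 + (0 + 2)*(1 + 5))² = (-9 + 2*6)² = (-9 + 12)² = 3² = 9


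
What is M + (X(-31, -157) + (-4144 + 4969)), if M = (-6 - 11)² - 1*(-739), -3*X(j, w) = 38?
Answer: 5521/3 ≈ 1840.3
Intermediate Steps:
X(j, w) = -38/3 (X(j, w) = -⅓*38 = -38/3)
M = 1028 (M = (-17)² + 739 = 289 + 739 = 1028)
M + (X(-31, -157) + (-4144 + 4969)) = 1028 + (-38/3 + (-4144 + 4969)) = 1028 + (-38/3 + 825) = 1028 + 2437/3 = 5521/3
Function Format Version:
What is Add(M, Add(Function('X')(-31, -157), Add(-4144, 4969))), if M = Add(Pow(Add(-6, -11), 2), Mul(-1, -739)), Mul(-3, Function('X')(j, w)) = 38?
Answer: Rational(5521, 3) ≈ 1840.3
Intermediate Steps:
Function('X')(j, w) = Rational(-38, 3) (Function('X')(j, w) = Mul(Rational(-1, 3), 38) = Rational(-38, 3))
M = 1028 (M = Add(Pow(-17, 2), 739) = Add(289, 739) = 1028)
Add(M, Add(Function('X')(-31, -157), Add(-4144, 4969))) = Add(1028, Add(Rational(-38, 3), Add(-4144, 4969))) = Add(1028, Add(Rational(-38, 3), 825)) = Add(1028, Rational(2437, 3)) = Rational(5521, 3)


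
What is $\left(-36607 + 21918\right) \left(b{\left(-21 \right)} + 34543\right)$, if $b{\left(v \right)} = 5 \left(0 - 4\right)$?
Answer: $-507108347$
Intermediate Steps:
$b{\left(v \right)} = -20$ ($b{\left(v \right)} = 5 \left(-4\right) = -20$)
$\left(-36607 + 21918\right) \left(b{\left(-21 \right)} + 34543\right) = \left(-36607 + 21918\right) \left(-20 + 34543\right) = \left(-14689\right) 34523 = -507108347$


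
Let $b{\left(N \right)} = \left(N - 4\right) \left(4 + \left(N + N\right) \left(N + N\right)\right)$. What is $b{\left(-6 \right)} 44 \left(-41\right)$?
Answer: $2669920$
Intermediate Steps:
$b{\left(N \right)} = \left(-4 + N\right) \left(4 + 4 N^{2}\right)$ ($b{\left(N \right)} = \left(-4 + N\right) \left(4 + 2 N 2 N\right) = \left(-4 + N\right) \left(4 + 4 N^{2}\right)$)
$b{\left(-6 \right)} 44 \left(-41\right) = \left(-16 - 16 \left(-6\right)^{2} + 4 \left(-6\right) + 4 \left(-6\right)^{3}\right) 44 \left(-41\right) = \left(-16 - 576 - 24 + 4 \left(-216\right)\right) 44 \left(-41\right) = \left(-16 - 576 - 24 - 864\right) 44 \left(-41\right) = \left(-1480\right) 44 \left(-41\right) = \left(-65120\right) \left(-41\right) = 2669920$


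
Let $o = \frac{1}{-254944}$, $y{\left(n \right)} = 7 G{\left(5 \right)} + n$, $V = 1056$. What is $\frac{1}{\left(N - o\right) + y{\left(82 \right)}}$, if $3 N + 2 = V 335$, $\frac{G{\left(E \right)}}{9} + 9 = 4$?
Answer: $\frac{764832}{90010273699} \approx 8.4972 \cdot 10^{-6}$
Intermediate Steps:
$G{\left(E \right)} = -45$ ($G{\left(E \right)} = -81 + 9 \cdot 4 = -81 + 36 = -45$)
$y{\left(n \right)} = -315 + n$ ($y{\left(n \right)} = 7 \left(-45\right) + n = -315 + n$)
$N = \frac{353758}{3}$ ($N = - \frac{2}{3} + \frac{1056 \cdot 335}{3} = - \frac{2}{3} + \frac{1}{3} \cdot 353760 = - \frac{2}{3} + 117920 = \frac{353758}{3} \approx 1.1792 \cdot 10^{5}$)
$o = - \frac{1}{254944} \approx -3.9224 \cdot 10^{-6}$
$\frac{1}{\left(N - o\right) + y{\left(82 \right)}} = \frac{1}{\left(\frac{353758}{3} - - \frac{1}{254944}\right) + \left(-315 + 82\right)} = \frac{1}{\left(\frac{353758}{3} + \frac{1}{254944}\right) - 233} = \frac{1}{\frac{90188479555}{764832} - 233} = \frac{1}{\frac{90010273699}{764832}} = \frac{764832}{90010273699}$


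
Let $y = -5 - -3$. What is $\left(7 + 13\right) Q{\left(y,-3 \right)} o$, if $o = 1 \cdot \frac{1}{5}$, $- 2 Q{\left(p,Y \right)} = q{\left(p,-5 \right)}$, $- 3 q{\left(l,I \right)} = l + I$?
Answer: $- \frac{14}{3} \approx -4.6667$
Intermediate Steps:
$y = -2$ ($y = -5 + 3 = -2$)
$q{\left(l,I \right)} = - \frac{I}{3} - \frac{l}{3}$ ($q{\left(l,I \right)} = - \frac{l + I}{3} = - \frac{I + l}{3} = - \frac{I}{3} - \frac{l}{3}$)
$Q{\left(p,Y \right)} = - \frac{5}{6} + \frac{p}{6}$ ($Q{\left(p,Y \right)} = - \frac{\left(- \frac{1}{3}\right) \left(-5\right) - \frac{p}{3}}{2} = - \frac{\frac{5}{3} - \frac{p}{3}}{2} = - \frac{5}{6} + \frac{p}{6}$)
$o = \frac{1}{5}$ ($o = 1 \cdot \frac{1}{5} = \frac{1}{5} \approx 0.2$)
$\left(7 + 13\right) Q{\left(y,-3 \right)} o = \left(7 + 13\right) \left(- \frac{5}{6} + \frac{1}{6} \left(-2\right)\right) \frac{1}{5} = 20 \left(- \frac{5}{6} - \frac{1}{3}\right) \frac{1}{5} = 20 \left(- \frac{7}{6}\right) \frac{1}{5} = \left(- \frac{70}{3}\right) \frac{1}{5} = - \frac{14}{3}$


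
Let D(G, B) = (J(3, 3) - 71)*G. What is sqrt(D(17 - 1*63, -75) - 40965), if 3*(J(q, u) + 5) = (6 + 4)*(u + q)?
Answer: I*sqrt(38389) ≈ 195.93*I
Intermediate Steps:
J(q, u) = -5 + 10*q/3 + 10*u/3 (J(q, u) = -5 + ((6 + 4)*(u + q))/3 = -5 + (10*(q + u))/3 = -5 + (10*q + 10*u)/3 = -5 + (10*q/3 + 10*u/3) = -5 + 10*q/3 + 10*u/3)
D(G, B) = -56*G (D(G, B) = ((-5 + (10/3)*3 + (10/3)*3) - 71)*G = ((-5 + 10 + 10) - 71)*G = (15 - 71)*G = -56*G)
sqrt(D(17 - 1*63, -75) - 40965) = sqrt(-56*(17 - 1*63) - 40965) = sqrt(-56*(17 - 63) - 40965) = sqrt(-56*(-46) - 40965) = sqrt(2576 - 40965) = sqrt(-38389) = I*sqrt(38389)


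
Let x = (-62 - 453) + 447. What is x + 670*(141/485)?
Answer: 12298/97 ≈ 126.78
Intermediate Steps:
x = -68 (x = -515 + 447 = -68)
x + 670*(141/485) = -68 + 670*(141/485) = -68 + 18894/97 = 12298/97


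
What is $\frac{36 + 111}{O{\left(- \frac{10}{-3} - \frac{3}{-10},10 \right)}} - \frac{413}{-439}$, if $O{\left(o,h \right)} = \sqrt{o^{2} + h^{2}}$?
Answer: $\frac{413}{439} + \frac{4410 \sqrt{101881}}{101881} \approx 14.757$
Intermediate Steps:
$O{\left(o,h \right)} = \sqrt{h^{2} + o^{2}}$
$\frac{36 + 111}{O{\left(- \frac{10}{-3} - \frac{3}{-10},10 \right)}} - \frac{413}{-439} = \frac{36 + 111}{\sqrt{10^{2} + \left(- \frac{10}{-3} - \frac{3}{-10}\right)^{2}}} - \frac{413}{-439} = \frac{147}{\sqrt{100 + \left(\left(-10\right) \left(- \frac{1}{3}\right) - - \frac{3}{10}\right)^{2}}} - - \frac{413}{439} = \frac{147}{\sqrt{100 + \left(\frac{10}{3} + \frac{3}{10}\right)^{2}}} + \frac{413}{439} = \frac{147}{\sqrt{100 + \left(\frac{109}{30}\right)^{2}}} + \frac{413}{439} = \frac{147}{\sqrt{100 + \frac{11881}{900}}} + \frac{413}{439} = \frac{147}{\sqrt{\frac{101881}{900}}} + \frac{413}{439} = \frac{147}{\frac{1}{30} \sqrt{101881}} + \frac{413}{439} = 147 \frac{30 \sqrt{101881}}{101881} + \frac{413}{439} = \frac{4410 \sqrt{101881}}{101881} + \frac{413}{439} = \frac{413}{439} + \frac{4410 \sqrt{101881}}{101881}$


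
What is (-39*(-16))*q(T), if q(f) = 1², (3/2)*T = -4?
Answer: 624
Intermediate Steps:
T = -8/3 (T = (⅔)*(-4) = -8/3 ≈ -2.6667)
q(f) = 1
(-39*(-16))*q(T) = -39*(-16)*1 = 624*1 = 624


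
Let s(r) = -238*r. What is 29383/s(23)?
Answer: -29383/5474 ≈ -5.3677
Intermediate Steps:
29383/s(23) = 29383/((-238*23)) = 29383/(-5474) = 29383*(-1/5474) = -29383/5474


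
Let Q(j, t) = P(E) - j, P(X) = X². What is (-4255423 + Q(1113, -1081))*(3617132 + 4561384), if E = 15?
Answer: -34810307614476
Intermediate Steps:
Q(j, t) = 225 - j (Q(j, t) = 15² - j = 225 - j)
(-4255423 + Q(1113, -1081))*(3617132 + 4561384) = (-4255423 + (225 - 1*1113))*(3617132 + 4561384) = (-4255423 + (225 - 1113))*8178516 = (-4255423 - 888)*8178516 = -4256311*8178516 = -34810307614476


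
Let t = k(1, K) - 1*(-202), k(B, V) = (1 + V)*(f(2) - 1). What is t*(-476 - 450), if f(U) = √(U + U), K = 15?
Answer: -201868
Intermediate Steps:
f(U) = √2*√U (f(U) = √(2*U) = √2*√U)
k(B, V) = 1 + V (k(B, V) = (1 + V)*(√2*√2 - 1) = (1 + V)*(2 - 1) = (1 + V)*1 = 1 + V)
t = 218 (t = (1 + 15) - 1*(-202) = 16 + 202 = 218)
t*(-476 - 450) = 218*(-476 - 450) = 218*(-926) = -201868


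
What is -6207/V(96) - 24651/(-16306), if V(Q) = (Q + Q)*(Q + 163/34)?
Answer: 1064898163/894090592 ≈ 1.1910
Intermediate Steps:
V(Q) = 2*Q*(163/34 + Q) (V(Q) = (2*Q)*(Q + 163*(1/34)) = (2*Q)*(Q + 163/34) = (2*Q)*(163/34 + Q) = 2*Q*(163/34 + Q))
-6207/V(96) - 24651/(-16306) = -6207*17/(96*(163 + 34*96)) - 24651/(-16306) = -6207*17/(96*(163 + 3264)) - 24651*(-1/16306) = -6207/((1/17)*96*3427) + 24651/16306 = -6207/328992/17 + 24651/16306 = -6207*17/328992 + 24651/16306 = -35173/109664 + 24651/16306 = 1064898163/894090592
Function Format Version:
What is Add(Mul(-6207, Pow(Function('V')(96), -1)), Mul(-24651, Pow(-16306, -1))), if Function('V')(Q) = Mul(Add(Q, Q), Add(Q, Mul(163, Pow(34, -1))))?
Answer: Rational(1064898163, 894090592) ≈ 1.1910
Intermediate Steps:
Function('V')(Q) = Mul(2, Q, Add(Rational(163, 34), Q)) (Function('V')(Q) = Mul(Mul(2, Q), Add(Q, Mul(163, Rational(1, 34)))) = Mul(Mul(2, Q), Add(Q, Rational(163, 34))) = Mul(Mul(2, Q), Add(Rational(163, 34), Q)) = Mul(2, Q, Add(Rational(163, 34), Q)))
Add(Mul(-6207, Pow(Function('V')(96), -1)), Mul(-24651, Pow(-16306, -1))) = Add(Mul(-6207, Pow(Mul(Rational(1, 17), 96, Add(163, Mul(34, 96))), -1)), Mul(-24651, Pow(-16306, -1))) = Add(Mul(-6207, Pow(Mul(Rational(1, 17), 96, Add(163, 3264)), -1)), Mul(-24651, Rational(-1, 16306))) = Add(Mul(-6207, Pow(Mul(Rational(1, 17), 96, 3427), -1)), Rational(24651, 16306)) = Add(Mul(-6207, Pow(Rational(328992, 17), -1)), Rational(24651, 16306)) = Add(Mul(-6207, Rational(17, 328992)), Rational(24651, 16306)) = Add(Rational(-35173, 109664), Rational(24651, 16306)) = Rational(1064898163, 894090592)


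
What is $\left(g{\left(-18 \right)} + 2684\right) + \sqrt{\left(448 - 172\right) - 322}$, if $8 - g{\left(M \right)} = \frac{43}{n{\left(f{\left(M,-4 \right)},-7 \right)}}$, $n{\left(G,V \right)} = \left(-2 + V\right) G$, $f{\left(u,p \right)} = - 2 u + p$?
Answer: $\frac{775339}{288} + i \sqrt{46} \approx 2692.1 + 6.7823 i$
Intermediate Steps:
$f{\left(u,p \right)} = p - 2 u$
$n{\left(G,V \right)} = G \left(-2 + V\right)$
$g{\left(M \right)} = 8 - \frac{43}{36 + 18 M}$ ($g{\left(M \right)} = 8 - \frac{43}{\left(-4 - 2 M\right) \left(-2 - 7\right)} = 8 - \frac{43}{\left(-4 - 2 M\right) \left(-9\right)} = 8 - \frac{43}{36 + 18 M}$)
$\left(g{\left(-18 \right)} + 2684\right) + \sqrt{\left(448 - 172\right) - 322} = \left(\frac{245 + 144 \left(-18\right)}{18 \left(2 - 18\right)} + 2684\right) + \sqrt{\left(448 - 172\right) - 322} = \left(\frac{245 - 2592}{18 \left(-16\right)} + 2684\right) + \sqrt{276 - 322} = \left(\frac{1}{18} \left(- \frac{1}{16}\right) \left(-2347\right) + 2684\right) + \sqrt{-46} = \left(\frac{2347}{288} + 2684\right) + i \sqrt{46} = \frac{775339}{288} + i \sqrt{46}$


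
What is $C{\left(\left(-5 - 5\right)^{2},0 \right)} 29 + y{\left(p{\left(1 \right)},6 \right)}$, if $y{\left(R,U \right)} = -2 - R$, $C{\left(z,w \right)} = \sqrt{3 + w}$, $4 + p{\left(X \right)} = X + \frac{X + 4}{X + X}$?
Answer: $- \frac{3}{2} + 29 \sqrt{3} \approx 48.729$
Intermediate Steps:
$p{\left(X \right)} = -4 + X + \frac{4 + X}{2 X}$ ($p{\left(X \right)} = -4 + \left(X + \frac{X + 4}{X + X}\right) = -4 + \left(X + \frac{4 + X}{2 X}\right) = -4 + X + \frac{4 + X}{2 X}$)
$C{\left(\left(-5 - 5\right)^{2},0 \right)} 29 + y{\left(p{\left(1 \right)},6 \right)} = \sqrt{3 + 0} \cdot 29 - \left(- \frac{1}{2} + 2\right) = \sqrt{3} \cdot 29 - \left(- \frac{1}{2} + 2\right) = 29 \sqrt{3} - \frac{3}{2} = - \frac{3}{2} + 29 \sqrt{3}$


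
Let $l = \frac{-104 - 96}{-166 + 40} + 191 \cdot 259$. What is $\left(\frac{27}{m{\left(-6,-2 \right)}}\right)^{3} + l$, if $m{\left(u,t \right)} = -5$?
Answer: $\frac{388340846}{7875} \approx 49313.0$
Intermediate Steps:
$l = \frac{3116647}{63}$ ($l = - \frac{200}{-126} + 49469 = \left(-200\right) \left(- \frac{1}{126}\right) + 49469 = \frac{100}{63} + 49469 = \frac{3116647}{63} \approx 49471.0$)
$\left(\frac{27}{m{\left(-6,-2 \right)}}\right)^{3} + l = \left(\frac{27}{-5}\right)^{3} + \frac{3116647}{63} = \left(27 \left(- \frac{1}{5}\right)\right)^{3} + \frac{3116647}{63} = \left(- \frac{27}{5}\right)^{3} + \frac{3116647}{63} = - \frac{19683}{125} + \frac{3116647}{63} = \frac{388340846}{7875}$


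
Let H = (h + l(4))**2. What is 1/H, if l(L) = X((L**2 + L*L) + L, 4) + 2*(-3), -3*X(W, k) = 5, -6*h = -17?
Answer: 36/841 ≈ 0.042806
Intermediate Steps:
h = 17/6 (h = -1/6*(-17) = 17/6 ≈ 2.8333)
X(W, k) = -5/3 (X(W, k) = -1/3*5 = -5/3)
l(L) = -23/3 (l(L) = -5/3 + 2*(-3) = -5/3 - 6 = -23/3)
H = 841/36 (H = (17/6 - 23/3)**2 = (-29/6)**2 = 841/36 ≈ 23.361)
1/H = 1/(841/36) = 36/841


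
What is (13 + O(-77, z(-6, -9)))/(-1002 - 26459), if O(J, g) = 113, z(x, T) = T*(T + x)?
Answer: -18/3923 ≈ -0.0045883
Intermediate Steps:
(13 + O(-77, z(-6, -9)))/(-1002 - 26459) = (13 + 113)/(-1002 - 26459) = 126/(-27461) = 126*(-1/27461) = -18/3923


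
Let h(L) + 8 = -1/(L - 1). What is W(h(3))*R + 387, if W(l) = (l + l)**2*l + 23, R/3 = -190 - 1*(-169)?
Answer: 307395/2 ≈ 1.5370e+5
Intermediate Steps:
R = -63 (R = 3*(-190 - 1*(-169)) = 3*(-190 + 169) = 3*(-21) = -63)
h(L) = -8 - 1/(-1 + L) (h(L) = -8 - 1/(L - 1) = -8 - 1/(-1 + L))
W(l) = 23 + 4*l**3 (W(l) = (2*l)**2*l + 23 = (4*l**2)*l + 23 = 4*l**3 + 23 = 23 + 4*l**3)
W(h(3))*R + 387 = (23 + 4*((7 - 8*3)/(-1 + 3))**3)*(-63) + 387 = (23 + 4*((7 - 24)/2)**3)*(-63) + 387 = (23 + 4*((1/2)*(-17))**3)*(-63) + 387 = (23 + 4*(-17/2)**3)*(-63) + 387 = (23 + 4*(-4913/8))*(-63) + 387 = (23 - 4913/2)*(-63) + 387 = -4867/2*(-63) + 387 = 306621/2 + 387 = 307395/2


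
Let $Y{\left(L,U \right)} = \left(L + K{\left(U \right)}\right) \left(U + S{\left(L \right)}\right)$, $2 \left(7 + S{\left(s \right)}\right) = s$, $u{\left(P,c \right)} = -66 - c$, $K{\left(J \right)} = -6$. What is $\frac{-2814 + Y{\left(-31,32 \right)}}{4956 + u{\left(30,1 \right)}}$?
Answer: $- \frac{6331}{9778} \approx -0.64747$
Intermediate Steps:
$S{\left(s \right)} = -7 + \frac{s}{2}$
$Y{\left(L,U \right)} = \left(-6 + L\right) \left(-7 + U + \frac{L}{2}\right)$ ($Y{\left(L,U \right)} = \left(L - 6\right) \left(U + \left(-7 + \frac{L}{2}\right)\right) = \left(-6 + L\right) \left(-7 + U + \frac{L}{2}\right)$)
$\frac{-2814 + Y{\left(-31,32 \right)}}{4956 + u{\left(30,1 \right)}} = \frac{-2814 - \left(832 - \frac{961}{2}\right)}{4956 - 67} = \frac{-2814 + \left(42 + \frac{1}{2} \cdot 961 + 310 - 192 - 992\right)}{4956 - 67} = \frac{-2814 + \left(42 + \frac{961}{2} + 310 - 192 - 992\right)}{4956 - 67} = \frac{-2814 - \frac{703}{2}}{4889} = \left(- \frac{6331}{2}\right) \frac{1}{4889} = - \frac{6331}{9778}$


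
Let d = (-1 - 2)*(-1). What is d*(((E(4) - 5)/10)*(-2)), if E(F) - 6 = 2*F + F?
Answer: -39/5 ≈ -7.8000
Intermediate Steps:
E(F) = 6 + 3*F (E(F) = 6 + (2*F + F) = 6 + 3*F)
d = 3 (d = -3*(-1) = 3)
d*(((E(4) - 5)/10)*(-2)) = 3*((((6 + 3*4) - 5)/10)*(-2)) = 3*((((6 + 12) - 5)*(1/10))*(-2)) = 3*(((18 - 5)*(1/10))*(-2)) = 3*((13*(1/10))*(-2)) = 3*((13/10)*(-2)) = 3*(-13/5) = -39/5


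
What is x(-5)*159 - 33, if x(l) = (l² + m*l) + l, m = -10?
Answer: 11097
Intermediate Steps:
x(l) = l² - 9*l (x(l) = (l² - 10*l) + l = l² - 9*l)
x(-5)*159 - 33 = -5*(-9 - 5)*159 - 33 = -5*(-14)*159 - 33 = 70*159 - 33 = 11130 - 33 = 11097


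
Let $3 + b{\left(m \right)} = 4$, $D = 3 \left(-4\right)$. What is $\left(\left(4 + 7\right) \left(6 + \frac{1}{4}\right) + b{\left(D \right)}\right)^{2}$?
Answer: $\frac{77841}{16} \approx 4865.1$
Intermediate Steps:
$D = -12$
$b{\left(m \right)} = 1$ ($b{\left(m \right)} = -3 + 4 = 1$)
$\left(\left(4 + 7\right) \left(6 + \frac{1}{4}\right) + b{\left(D \right)}\right)^{2} = \left(\left(4 + 7\right) \left(6 + \frac{1}{4}\right) + 1\right)^{2} = \left(11 \left(6 + \frac{1}{4}\right) + 1\right)^{2} = \left(11 \cdot \frac{25}{4} + 1\right)^{2} = \left(\frac{275}{4} + 1\right)^{2} = \left(\frac{279}{4}\right)^{2} = \frac{77841}{16}$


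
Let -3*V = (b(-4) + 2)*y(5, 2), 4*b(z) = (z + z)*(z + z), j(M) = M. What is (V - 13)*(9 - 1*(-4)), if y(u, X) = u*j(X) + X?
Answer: -1105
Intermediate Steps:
b(z) = z² (b(z) = ((z + z)*(z + z))/4 = ((2*z)*(2*z))/4 = (4*z²)/4 = z²)
y(u, X) = X + X*u (y(u, X) = u*X + X = X*u + X = X + X*u)
V = -72 (V = -((-4)² + 2)*2*(1 + 5)/3 = -(16 + 2)*2*6/3 = -6*12 = -⅓*216 = -72)
(V - 13)*(9 - 1*(-4)) = (-72 - 13)*(9 - 1*(-4)) = -85*(9 + 4) = -85*13 = -1105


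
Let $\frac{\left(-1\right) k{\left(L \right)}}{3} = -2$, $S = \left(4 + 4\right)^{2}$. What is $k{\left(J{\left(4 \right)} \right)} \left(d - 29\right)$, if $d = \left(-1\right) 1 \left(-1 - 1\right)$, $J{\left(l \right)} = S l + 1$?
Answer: $-162$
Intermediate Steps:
$S = 64$ ($S = 8^{2} = 64$)
$J{\left(l \right)} = 1 + 64 l$ ($J{\left(l \right)} = 64 l + 1 = 1 + 64 l$)
$k{\left(L \right)} = 6$ ($k{\left(L \right)} = \left(-3\right) \left(-2\right) = 6$)
$d = 2$ ($d = - (-1 - 1) = \left(-1\right) \left(-2\right) = 2$)
$k{\left(J{\left(4 \right)} \right)} \left(d - 29\right) = 6 \left(2 - 29\right) = 6 \left(-27\right) = -162$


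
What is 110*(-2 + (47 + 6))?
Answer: 5610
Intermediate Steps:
110*(-2 + (47 + 6)) = 110*(-2 + 53) = 110*51 = 5610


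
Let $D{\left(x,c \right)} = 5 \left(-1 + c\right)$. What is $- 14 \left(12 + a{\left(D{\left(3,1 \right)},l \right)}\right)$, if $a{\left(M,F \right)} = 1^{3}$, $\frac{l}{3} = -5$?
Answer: $-182$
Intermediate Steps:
$l = -15$ ($l = 3 \left(-5\right) = -15$)
$D{\left(x,c \right)} = -5 + 5 c$
$a{\left(M,F \right)} = 1$
$- 14 \left(12 + a{\left(D{\left(3,1 \right)},l \right)}\right) = - 14 \left(12 + 1\right) = \left(-14\right) 13 = -182$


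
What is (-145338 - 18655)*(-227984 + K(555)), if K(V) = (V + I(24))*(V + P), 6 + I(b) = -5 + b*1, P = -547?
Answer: 36642595920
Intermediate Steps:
I(b) = -11 + b (I(b) = -6 + (-5 + b*1) = -6 + (-5 + b) = -11 + b)
K(V) = (-547 + V)*(13 + V) (K(V) = (V + (-11 + 24))*(V - 547) = (V + 13)*(-547 + V) = (13 + V)*(-547 + V) = (-547 + V)*(13 + V))
(-145338 - 18655)*(-227984 + K(555)) = (-145338 - 18655)*(-227984 + (-7111 + 555**2 - 534*555)) = -163993*(-227984 + (-7111 + 308025 - 296370)) = -163993*(-227984 + 4544) = -163993*(-223440) = 36642595920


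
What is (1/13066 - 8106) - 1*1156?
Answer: -121017291/13066 ≈ -9262.0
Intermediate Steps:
(1/13066 - 8106) - 1*1156 = (1/13066 - 8106) - 1156 = -105912995/13066 - 1156 = -121017291/13066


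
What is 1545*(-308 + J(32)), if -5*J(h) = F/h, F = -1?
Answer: -15227211/32 ≈ -4.7585e+5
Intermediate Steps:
J(h) = 1/(5*h) (J(h) = -(-1)/(5*h) = 1/(5*h))
1545*(-308 + J(32)) = 1545*(-308 + (⅕)/32) = 1545*(-308 + (⅕)*(1/32)) = 1545*(-308 + 1/160) = 1545*(-49279/160) = -15227211/32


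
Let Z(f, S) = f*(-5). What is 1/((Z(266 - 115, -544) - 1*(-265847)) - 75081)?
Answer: 1/190011 ≈ 5.2629e-6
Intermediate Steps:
Z(f, S) = -5*f
1/((Z(266 - 115, -544) - 1*(-265847)) - 75081) = 1/((-5*(266 - 115) - 1*(-265847)) - 75081) = 1/((-5*151 + 265847) - 75081) = 1/((-755 + 265847) - 75081) = 1/(265092 - 75081) = 1/190011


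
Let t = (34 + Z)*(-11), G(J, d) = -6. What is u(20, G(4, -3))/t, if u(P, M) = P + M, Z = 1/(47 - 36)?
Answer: -14/375 ≈ -0.037333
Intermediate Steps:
Z = 1/11 ≈ 0.090909
u(P, M) = M + P
t = -375 (t = (34 + 1/11)*(-11) = (375/11)*(-11) = -375)
u(20, G(4, -3))/t = (-6 + 20)/(-375) = 14*(-1/375) = -14/375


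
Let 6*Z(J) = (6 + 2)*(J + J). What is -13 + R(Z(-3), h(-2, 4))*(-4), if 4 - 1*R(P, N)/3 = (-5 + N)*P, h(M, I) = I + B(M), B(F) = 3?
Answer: -253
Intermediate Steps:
h(M, I) = 3 + I (h(M, I) = I + 3 = 3 + I)
Z(J) = 8*J/3 (Z(J) = ((6 + 2)*(J + J))/6 = (8*(2*J))/6 = (16*J)/6 = 8*J/3)
R(P, N) = 12 - 3*P*(-5 + N) (R(P, N) = 12 - 3*(-5 + N)*P = 12 - 3*P*(-5 + N))
-13 + R(Z(-3), h(-2, 4))*(-4) = -13 + (12 + 15*((8/3)*(-3)) - 3*(3 + 4)*(8/3)*(-3))*(-4) = -13 + (12 + 15*(-8) - 3*7*(-8))*(-4) = -13 + (12 - 120 + 168)*(-4) = -13 + 60*(-4) = -13 - 240 = -253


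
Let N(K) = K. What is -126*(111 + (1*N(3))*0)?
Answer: -13986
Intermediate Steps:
-126*(111 + (1*N(3))*0) = -126*(111 + (1*3)*0) = -126*(111 + 3*0) = -126*(111 + 0) = -126*111 = -13986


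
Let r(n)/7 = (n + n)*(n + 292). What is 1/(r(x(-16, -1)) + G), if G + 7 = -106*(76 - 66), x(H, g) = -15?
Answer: -1/59237 ≈ -1.6881e-5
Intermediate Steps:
r(n) = 14*n*(292 + n) (r(n) = 7*((n + n)*(n + 292)) = 7*((2*n)*(292 + n)) = 7*(2*n*(292 + n)) = 14*n*(292 + n))
G = -1067 (G = -7 - 106*(76 - 66) = -7 - 106*10 = -7 - 1060 = -1067)
1/(r(x(-16, -1)) + G) = 1/(14*(-15)*(292 - 15) - 1067) = 1/(14*(-15)*277 - 1067) = 1/(-58170 - 1067) = 1/(-59237) = -1/59237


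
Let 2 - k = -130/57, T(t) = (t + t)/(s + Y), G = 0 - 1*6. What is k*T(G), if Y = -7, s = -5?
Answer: 244/57 ≈ 4.2807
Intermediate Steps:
G = -6 (G = 0 - 6 = -6)
T(t) = -t/6 (T(t) = (t + t)/(-5 - 7) = (2*t)/(-12) = (2*t)*(-1/12) = -t/6)
k = 244/57 (k = 2 - (-130)/57 = 2 - 1*(-130/57) = 2 + 130/57 = 244/57 ≈ 4.2807)
k*T(G) = 244*(-⅙*(-6))/57 = (244/57)*1 = 244/57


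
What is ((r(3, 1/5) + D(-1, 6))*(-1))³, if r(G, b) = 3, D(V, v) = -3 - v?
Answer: 216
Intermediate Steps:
((r(3, 1/5) + D(-1, 6))*(-1))³ = ((3 + (-3 - 1*6))*(-1))³ = ((3 + (-3 - 6))*(-1))³ = ((3 - 9)*(-1))³ = (-6*(-1))³ = 6³ = 216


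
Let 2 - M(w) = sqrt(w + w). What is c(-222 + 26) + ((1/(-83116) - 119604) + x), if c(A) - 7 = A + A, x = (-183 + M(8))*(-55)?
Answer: -9127300425/83116 ≈ -1.0981e+5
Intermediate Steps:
M(w) = 2 - sqrt(2)*sqrt(w) (M(w) = 2 - sqrt(w + w) = 2 - sqrt(2*w) = 2 - sqrt(2)*sqrt(w))
x = 10175 (x = (-183 + (2 - sqrt(2)*sqrt(8)))*(-55) = (-183 + (2 - sqrt(2)*2*sqrt(2)))*(-55) = (-183 + (2 - 4))*(-55) = (-183 - 2)*(-55) = -185*(-55) = 10175)
c(A) = 7 + 2*A (c(A) = 7 + (A + A) = 7 + 2*A)
c(-222 + 26) + ((1/(-83116) - 119604) + x) = (7 + 2*(-222 + 26)) + ((1/(-83116) - 119604) + 10175) = (7 + 2*(-196)) + ((-1/83116 - 119604) + 10175) = (7 - 392) + (-9941006065/83116 + 10175) = -385 - 9095300765/83116 = -9127300425/83116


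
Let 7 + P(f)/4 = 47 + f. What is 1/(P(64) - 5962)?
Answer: -1/5546 ≈ -0.00018031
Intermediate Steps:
P(f) = 160 + 4*f (P(f) = -28 + 4*(47 + f) = -28 + (188 + 4*f) = 160 + 4*f)
1/(P(64) - 5962) = 1/((160 + 4*64) - 5962) = 1/((160 + 256) - 5962) = 1/(416 - 5962) = 1/(-5546) = -1/5546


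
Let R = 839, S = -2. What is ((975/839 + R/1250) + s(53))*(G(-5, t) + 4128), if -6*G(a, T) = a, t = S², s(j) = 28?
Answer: 775089473683/6292500 ≈ 1.2318e+5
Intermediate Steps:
t = 4 (t = (-2)² = 4)
G(a, T) = -a/6
((975/839 + R/1250) + s(53))*(G(-5, t) + 4128) = ((975/839 + 839/1250) + 28)*(-⅙*(-5) + 4128) = ((975*(1/839) + 839*(1/1250)) + 28)*(⅚ + 4128) = ((975/839 + 839/1250) + 28)*(24773/6) = (1922671/1048750 + 28)*(24773/6) = (31287671/1048750)*(24773/6) = 775089473683/6292500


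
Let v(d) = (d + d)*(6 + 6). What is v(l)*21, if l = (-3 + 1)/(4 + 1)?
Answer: -1008/5 ≈ -201.60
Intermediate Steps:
l = -⅖ (l = -2/5 = -2*⅕ = -⅖ ≈ -0.40000)
v(d) = 24*d (v(d) = (2*d)*12 = 24*d)
v(l)*21 = (24*(-⅖))*21 = -48/5*21 = -1008/5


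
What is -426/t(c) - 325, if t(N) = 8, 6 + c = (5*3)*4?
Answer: -1513/4 ≈ -378.25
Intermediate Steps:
c = 54 (c = -6 + (5*3)*4 = -6 + 15*4 = -6 + 60 = 54)
-426/t(c) - 325 = -426/8 - 325 = -426*⅛ - 325 = -213/4 - 325 = -1513/4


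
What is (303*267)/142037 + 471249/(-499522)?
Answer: -26522964891/70950606314 ≈ -0.37382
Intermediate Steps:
(303*267)/142037 + 471249/(-499522) = 80901*(1/142037) + 471249*(-1/499522) = 80901/142037 - 471249/499522 = -26522964891/70950606314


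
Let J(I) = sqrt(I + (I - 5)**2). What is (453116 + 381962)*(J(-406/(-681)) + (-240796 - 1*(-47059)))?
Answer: -161785506486 + 835078*sqrt(9270487)/681 ≈ -1.6178e+11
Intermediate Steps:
J(I) = sqrt(I + (-5 + I)**2)
(453116 + 381962)*(J(-406/(-681)) + (-240796 - 1*(-47059))) = (453116 + 381962)*(sqrt(-406/(-681) + (-5 - 406/(-681))**2) + (-240796 - 1*(-47059))) = 835078*(sqrt(-406*(-1/681) + (-5 - 406*(-1/681))**2) + (-240796 + 47059)) = 835078*(sqrt(406/681 + (-5 + 406/681)**2) - 193737) = 835078*(sqrt(406/681 + (-2999/681)**2) - 193737) = 835078*(sqrt(406/681 + 8994001/463761) - 193737) = 835078*(sqrt(9270487/463761) - 193737) = 835078*(sqrt(9270487)/681 - 193737) = 835078*(-193737 + sqrt(9270487)/681) = -161785506486 + 835078*sqrt(9270487)/681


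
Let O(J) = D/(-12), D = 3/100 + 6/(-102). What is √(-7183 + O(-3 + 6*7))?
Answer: I*√7473190701/1020 ≈ 84.753*I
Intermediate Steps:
D = -49/1700 (D = 3*(1/100) + 6*(-1/102) = 3/100 - 1/17 = -49/1700 ≈ -0.028824)
O(J) = 49/20400 (O(J) = -49/1700/(-12) = -49/1700*(-1/12) = 49/20400)
√(-7183 + O(-3 + 6*7)) = √(-7183 + 49/20400) = √(-146533151/20400) = I*√7473190701/1020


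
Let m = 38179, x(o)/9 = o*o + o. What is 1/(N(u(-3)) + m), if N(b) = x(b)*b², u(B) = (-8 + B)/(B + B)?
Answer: 144/5520403 ≈ 2.6085e-5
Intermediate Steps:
x(o) = 9*o + 9*o² (x(o) = 9*(o*o + o) = 9*(o² + o) = 9*(o + o²) = 9*o + 9*o²)
u(B) = (-8 + B)/(2*B) (u(B) = (-8 + B)/((2*B)) = (-8 + B)*(1/(2*B)) = (-8 + B)/(2*B))
N(b) = 9*b³*(1 + b) (N(b) = (9*b*(1 + b))*b² = 9*b³*(1 + b))
1/(N(u(-3)) + m) = 1/(9*((½)*(-8 - 3)/(-3))³*(1 + (½)*(-8 - 3)/(-3)) + 38179) = 1/(9*((½)*(-⅓)*(-11))³*(1 + (½)*(-⅓)*(-11)) + 38179) = 1/(9*(11/6)³*(1 + 11/6) + 38179) = 1/(9*(1331/216)*(17/6) + 38179) = 1/(22627/144 + 38179) = 1/(5520403/144) = 144/5520403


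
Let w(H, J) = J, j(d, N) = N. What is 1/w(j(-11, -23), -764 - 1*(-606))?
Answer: -1/158 ≈ -0.0063291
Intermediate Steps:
1/w(j(-11, -23), -764 - 1*(-606)) = 1/(-764 - 1*(-606)) = 1/(-764 + 606) = 1/(-158) = -1/158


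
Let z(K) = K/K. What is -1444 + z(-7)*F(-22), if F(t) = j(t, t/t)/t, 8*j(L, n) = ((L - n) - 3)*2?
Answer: -63523/44 ≈ -1443.7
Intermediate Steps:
z(K) = 1
j(L, n) = -¾ - n/4 + L/4 (j(L, n) = (((L - n) - 3)*2)/8 = ((-3 + L - n)*2)/8 = (-6 - 2*n + 2*L)/8 = -¾ - n/4 + L/4)
F(t) = (-1 + t/4)/t (F(t) = (-¾ - t/(4*t) + t/4)/t = (-¾ - ¼*1 + t/4)/t = (-¾ - ¼ + t/4)/t = (-1 + t/4)/t)
-1444 + z(-7)*F(-22) = -1444 + 1*((¼)*(-4 - 22)/(-22)) = -1444 + 1*((¼)*(-1/22)*(-26)) = -1444 + 1*(13/44) = -1444 + 13/44 = -63523/44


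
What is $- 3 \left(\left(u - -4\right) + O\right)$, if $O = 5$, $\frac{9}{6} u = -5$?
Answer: $-17$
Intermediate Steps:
$u = - \frac{10}{3}$ ($u = \frac{2}{3} \left(-5\right) = - \frac{10}{3} \approx -3.3333$)
$- 3 \left(\left(u - -4\right) + O\right) = - 3 \left(\left(- \frac{10}{3} - -4\right) + 5\right) = - 3 \left(\left(- \frac{10}{3} + 4\right) + 5\right) = - 3 \left(\frac{2}{3} + 5\right) = \left(-3\right) \frac{17}{3} = -17$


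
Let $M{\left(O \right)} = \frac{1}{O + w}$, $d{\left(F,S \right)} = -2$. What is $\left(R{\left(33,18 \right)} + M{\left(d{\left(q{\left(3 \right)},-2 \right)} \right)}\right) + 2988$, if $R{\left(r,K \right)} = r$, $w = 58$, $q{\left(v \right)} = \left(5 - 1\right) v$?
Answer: $\frac{169177}{56} \approx 3021.0$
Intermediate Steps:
$q{\left(v \right)} = 4 v$
$M{\left(O \right)} = \frac{1}{58 + O}$ ($M{\left(O \right)} = \frac{1}{O + 58} = \frac{1}{58 + O}$)
$\left(R{\left(33,18 \right)} + M{\left(d{\left(q{\left(3 \right)},-2 \right)} \right)}\right) + 2988 = \left(33 + \frac{1}{58 - 2}\right) + 2988 = \left(33 + \frac{1}{56}\right) + 2988 = \frac{1849}{56} + 2988 = \frac{169177}{56}$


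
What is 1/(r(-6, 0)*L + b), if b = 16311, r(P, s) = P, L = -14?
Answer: 1/16395 ≈ 6.0994e-5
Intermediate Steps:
1/(r(-6, 0)*L + b) = 1/(-6*(-14) + 16311) = 1/(84 + 16311) = 1/16395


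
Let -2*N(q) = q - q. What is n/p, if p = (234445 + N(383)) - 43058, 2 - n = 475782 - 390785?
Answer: -84995/191387 ≈ -0.44410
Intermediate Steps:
N(q) = 0 (N(q) = -(q - q)/2 = -1/2*0 = 0)
n = -84995 (n = 2 - (475782 - 390785) = 2 - 1*84997 = 2 - 84997 = -84995)
p = 191387 (p = (234445 + 0) - 43058 = 234445 - 43058 = 191387)
n/p = -84995/191387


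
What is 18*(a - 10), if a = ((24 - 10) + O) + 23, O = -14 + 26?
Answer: 702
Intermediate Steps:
O = 12
a = 49 (a = ((24 - 10) + 12) + 23 = (14 + 12) + 23 = 26 + 23 = 49)
18*(a - 10) = 18*(49 - 10) = 18*39 = 702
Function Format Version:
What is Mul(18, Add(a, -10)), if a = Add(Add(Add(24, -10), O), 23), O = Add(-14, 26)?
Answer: 702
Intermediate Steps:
O = 12
a = 49 (a = Add(Add(Add(24, -10), 12), 23) = Add(Add(14, 12), 23) = Add(26, 23) = 49)
Mul(18, Add(a, -10)) = Mul(18, Add(49, -10)) = Mul(18, 39) = 702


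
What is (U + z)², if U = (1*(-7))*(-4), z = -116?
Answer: 7744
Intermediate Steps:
U = 28 (U = -7*(-4) = 28)
(U + z)² = (28 - 116)² = (-88)² = 7744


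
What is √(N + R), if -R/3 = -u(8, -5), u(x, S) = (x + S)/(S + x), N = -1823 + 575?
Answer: I*√1245 ≈ 35.285*I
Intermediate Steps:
N = -1248
u(x, S) = 1 (u(x, S) = (S + x)/(S + x) = 1)
R = 3 (R = -(-3) = -3*(-1) = 3)
√(N + R) = √(-1248 + 3) = √(-1245) = I*√1245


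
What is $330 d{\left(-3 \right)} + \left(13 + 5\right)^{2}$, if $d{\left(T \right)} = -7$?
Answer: $-1986$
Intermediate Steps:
$330 d{\left(-3 \right)} + \left(13 + 5\right)^{2} = 330 \left(-7\right) + \left(13 + 5\right)^{2} = -2310 + 18^{2} = -2310 + 324 = -1986$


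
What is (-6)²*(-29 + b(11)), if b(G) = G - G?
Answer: -1044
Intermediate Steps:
b(G) = 0
(-6)²*(-29 + b(11)) = (-6)²*(-29 + 0) = 36*(-29) = -1044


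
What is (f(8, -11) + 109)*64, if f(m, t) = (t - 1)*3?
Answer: 4672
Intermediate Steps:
f(m, t) = -3 + 3*t (f(m, t) = (-1 + t)*3 = -3 + 3*t)
(f(8, -11) + 109)*64 = ((-3 + 3*(-11)) + 109)*64 = ((-3 - 33) + 109)*64 = (-36 + 109)*64 = 73*64 = 4672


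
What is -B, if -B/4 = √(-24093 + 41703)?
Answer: 4*√17610 ≈ 530.81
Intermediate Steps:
B = -4*√17610 (B = -4*√(-24093 + 41703) = -4*√17610 ≈ -530.81)
-B = -(-4)*√17610 = 4*√17610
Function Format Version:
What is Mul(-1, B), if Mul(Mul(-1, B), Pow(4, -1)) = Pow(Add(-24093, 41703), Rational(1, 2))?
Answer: Mul(4, Pow(17610, Rational(1, 2))) ≈ 530.81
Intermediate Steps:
B = Mul(-4, Pow(17610, Rational(1, 2))) (B = Mul(-4, Pow(Add(-24093, 41703), Rational(1, 2))) = Mul(-4, Pow(17610, Rational(1, 2))) ≈ -530.81)
Mul(-1, B) = Mul(-1, Mul(-4, Pow(17610, Rational(1, 2)))) = Mul(4, Pow(17610, Rational(1, 2)))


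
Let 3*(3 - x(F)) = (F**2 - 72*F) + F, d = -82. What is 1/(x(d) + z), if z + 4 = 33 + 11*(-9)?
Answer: -1/4249 ≈ -0.00023535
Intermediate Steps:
x(F) = 3 - F**2/3 + 71*F/3 (x(F) = 3 - ((F**2 - 72*F) + F)/3 = 3 - (F**2 - 71*F)/3 = 3 + (-F**2/3 + 71*F/3) = 3 - F**2/3 + 71*F/3)
z = -70 (z = -4 + (33 + 11*(-9)) = -4 + (33 - 99) = -4 - 66 = -70)
1/(x(d) + z) = 1/((3 - 1/3*(-82)**2 + (71/3)*(-82)) - 70) = 1/((3 - 1/3*6724 - 5822/3) - 70) = 1/((3 - 6724/3 - 5822/3) - 70) = 1/(-4179 - 70) = 1/(-4249) = -1/4249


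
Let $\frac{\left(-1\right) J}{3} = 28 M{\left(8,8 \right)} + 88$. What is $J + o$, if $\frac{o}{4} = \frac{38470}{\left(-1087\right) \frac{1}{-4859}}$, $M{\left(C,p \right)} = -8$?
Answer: $\frac{748146416}{1087} \approx 6.8827 \cdot 10^{5}$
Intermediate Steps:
$o = \frac{747702920}{1087}$ ($o = 4 \frac{38470}{\left(-1087\right) \frac{1}{-4859}} = 4 \frac{38470}{\left(-1087\right) \left(- \frac{1}{4859}\right)} = 4 \frac{38470}{\frac{1087}{4859}} = 4 \cdot 38470 \cdot \frac{4859}{1087} = 4 \cdot \frac{186925730}{1087} = \frac{747702920}{1087} \approx 6.8786 \cdot 10^{5}$)
$J = 408$ ($J = - 3 \left(28 \left(-8\right) + 88\right) = - 3 \left(-224 + 88\right) = \left(-3\right) \left(-136\right) = 408$)
$J + o = 408 + \frac{747702920}{1087} = \frac{748146416}{1087}$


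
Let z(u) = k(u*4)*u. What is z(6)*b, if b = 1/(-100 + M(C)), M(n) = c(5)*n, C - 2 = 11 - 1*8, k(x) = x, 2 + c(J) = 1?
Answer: -48/35 ≈ -1.3714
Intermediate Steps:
c(J) = -1 (c(J) = -2 + 1 = -1)
C = 5 (C = 2 + (11 - 1*8) = 2 + (11 - 8) = 2 + 3 = 5)
z(u) = 4*u² (z(u) = (u*4)*u = (4*u)*u = 4*u²)
M(n) = -n
b = -1/105 (b = 1/(-100 - 1*5) = 1/(-100 - 5) = 1/(-105) = -1/105 ≈ -0.0095238)
z(6)*b = (4*6²)*(-1/105) = (4*36)*(-1/105) = 144*(-1/105) = -48/35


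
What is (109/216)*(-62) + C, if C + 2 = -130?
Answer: -17635/108 ≈ -163.29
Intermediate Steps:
C = -132 (C = -2 - 130 = -132)
(109/216)*(-62) + C = (109/216)*(-62) - 132 = -3379/108 - 132 = -17635/108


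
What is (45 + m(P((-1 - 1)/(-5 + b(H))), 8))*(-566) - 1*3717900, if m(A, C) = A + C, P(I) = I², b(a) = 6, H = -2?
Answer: -3750162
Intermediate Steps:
(45 + m(P((-1 - 1)/(-5 + b(H))), 8))*(-566) - 1*3717900 = (45 + (((-1 - 1)/(-5 + 6))² + 8))*(-566) - 1*3717900 = (45 + ((-2/1)² + 8))*(-566) - 3717900 = (45 + ((-2*1)² + 8))*(-566) - 3717900 = (45 + ((-2)² + 8))*(-566) - 3717900 = (45 + (4 + 8))*(-566) - 3717900 = (45 + 12)*(-566) - 3717900 = 57*(-566) - 3717900 = -32262 - 3717900 = -3750162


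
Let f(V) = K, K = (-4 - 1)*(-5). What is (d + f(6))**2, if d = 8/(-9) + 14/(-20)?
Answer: 4439449/8100 ≈ 548.08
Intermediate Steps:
K = 25 (K = -5*(-5) = 25)
f(V) = 25
d = -143/90 (d = 8*(-1/9) + 14*(-1/20) = -8/9 - 7/10 = -143/90 ≈ -1.5889)
(d + f(6))**2 = (-143/90 + 25)**2 = (2107/90)**2 = 4439449/8100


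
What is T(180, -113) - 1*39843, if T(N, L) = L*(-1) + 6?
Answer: -39724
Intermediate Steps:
T(N, L) = 6 - L (T(N, L) = -L + 6 = 6 - L)
T(180, -113) - 1*39843 = (6 - 1*(-113)) - 1*39843 = (6 + 113) - 39843 = 119 - 39843 = -39724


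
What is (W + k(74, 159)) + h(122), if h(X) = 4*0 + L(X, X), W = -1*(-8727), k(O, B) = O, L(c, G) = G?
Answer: 8923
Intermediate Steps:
W = 8727
h(X) = X (h(X) = 4*0 + X = 0 + X = X)
(W + k(74, 159)) + h(122) = (8727 + 74) + 122 = 8801 + 122 = 8923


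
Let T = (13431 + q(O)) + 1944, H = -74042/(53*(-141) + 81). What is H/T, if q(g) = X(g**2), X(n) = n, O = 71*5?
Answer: 37021/522614400 ≈ 7.0838e-5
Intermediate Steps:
O = 355
H = 37021/3696 (H = -74042/(-7473 + 81) = -74042/(-7392) = -74042*(-1/7392) = 37021/3696 ≈ 10.017)
q(g) = g**2
T = 141400 (T = (13431 + 355**2) + 1944 = (13431 + 126025) + 1944 = 139456 + 1944 = 141400)
H/T = (37021/3696)/141400 = (37021/3696)*(1/141400) = 37021/522614400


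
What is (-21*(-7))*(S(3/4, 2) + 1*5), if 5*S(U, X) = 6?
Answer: 4557/5 ≈ 911.40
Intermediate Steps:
S(U, X) = 6/5 (S(U, X) = (⅕)*6 = 6/5)
(-21*(-7))*(S(3/4, 2) + 1*5) = (-21*(-7))*(6/5 + 1*5) = 147*(6/5 + 5) = 147*(31/5) = 4557/5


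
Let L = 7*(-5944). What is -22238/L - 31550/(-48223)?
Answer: 24337913/20474108 ≈ 1.1887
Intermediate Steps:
L = -41608
-22238/L - 31550/(-48223) = -22238/(-41608) - 31550/(-48223) = -22238*(-1/41608) - 31550*(-1/48223) = 11119/20804 + 31550/48223 = 24337913/20474108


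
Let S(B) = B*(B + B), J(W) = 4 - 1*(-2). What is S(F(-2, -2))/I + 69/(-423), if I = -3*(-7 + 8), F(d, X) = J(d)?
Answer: -3407/141 ≈ -24.163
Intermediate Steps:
J(W) = 6 (J(W) = 4 + 2 = 6)
F(d, X) = 6
S(B) = 2*B² (S(B) = B*(2*B) = 2*B²)
I = -3 (I = -3*1 = -3)
S(F(-2, -2))/I + 69/(-423) = (2*6²)/(-3) + 69/(-423) = (2*36)*(-⅓) + 69*(-1/423) = 72*(-⅓) - 23/141 = -24 - 23/141 = -3407/141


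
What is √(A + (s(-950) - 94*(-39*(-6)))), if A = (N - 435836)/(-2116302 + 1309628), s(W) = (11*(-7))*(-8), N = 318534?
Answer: I*√3478090470346833/403337 ≈ 146.22*I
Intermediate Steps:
s(W) = 616 (s(W) = -77*(-8) = 616)
A = 58651/403337 (A = (318534 - 435836)/(-2116302 + 1309628) = -117302/(-806674) = -117302*(-1/806674) = 58651/403337 ≈ 0.14541)
√(A + (s(-950) - 94*(-39*(-6)))) = √(58651/403337 + (616 - 94*(-39*(-6)))) = √(58651/403337 + (616 - 94*234)) = √(58651/403337 + (616 - 1*21996)) = √(58651/403337 + (616 - 21996)) = √(58651/403337 - 21380) = √(-8623286409/403337) = I*√3478090470346833/403337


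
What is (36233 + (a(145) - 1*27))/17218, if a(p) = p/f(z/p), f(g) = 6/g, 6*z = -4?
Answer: 325853/154962 ≈ 2.1028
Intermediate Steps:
z = -2/3 (z = (1/6)*(-4) = -2/3 ≈ -0.66667)
a(p) = -1/9 (a(p) = p/((6/((-2/(3*p))))) = p/((6*(-3*p/2))) = p/((-9*p)) = p*(-1/(9*p)) = -1/9)
(36233 + (a(145) - 1*27))/17218 = (36233 + (-1/9 - 1*27))/17218 = (36233 + (-1/9 - 27))*(1/17218) = (36233 - 244/9)*(1/17218) = (325853/9)*(1/17218) = 325853/154962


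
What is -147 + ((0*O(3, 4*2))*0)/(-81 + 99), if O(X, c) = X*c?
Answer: -147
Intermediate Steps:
-147 + ((0*O(3, 4*2))*0)/(-81 + 99) = -147 + ((0*(3*(4*2)))*0)/(-81 + 99) = -147 + ((0*(3*8))*0)/18 = -147 + ((0*24)*0)/18 = -147 + (0*0)/18 = -147 + (1/18)*0 = -147 + 0 = -147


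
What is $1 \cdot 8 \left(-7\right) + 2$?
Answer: $-54$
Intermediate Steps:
$1 \cdot 8 \left(-7\right) + 2 = 8 \left(-7\right) + 2 = -56 + 2 = -54$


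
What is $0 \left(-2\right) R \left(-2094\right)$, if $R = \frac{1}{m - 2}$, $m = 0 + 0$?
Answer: $0$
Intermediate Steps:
$m = 0$
$R = - \frac{1}{2}$ ($R = \frac{1}{0 - 2} = \frac{1}{-2} = - \frac{1}{2} \approx -0.5$)
$0 \left(-2\right) R \left(-2094\right) = 0 \left(-2\right) \left(- \frac{1}{2}\right) \left(-2094\right) = 0 \left(- \frac{1}{2}\right) \left(-2094\right) = 0 \left(-2094\right) = 0$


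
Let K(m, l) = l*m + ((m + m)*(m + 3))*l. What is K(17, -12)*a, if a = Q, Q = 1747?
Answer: -14611908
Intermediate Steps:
a = 1747
K(m, l) = l*m + 2*l*m*(3 + m) (K(m, l) = l*m + ((2*m)*(3 + m))*l = l*m + (2*m*(3 + m))*l = l*m + 2*l*m*(3 + m))
K(17, -12)*a = -12*17*(7 + 2*17)*1747 = -12*17*(7 + 34)*1747 = -12*17*41*1747 = -8364*1747 = -14611908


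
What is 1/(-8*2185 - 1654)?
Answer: -1/19134 ≈ -5.2263e-5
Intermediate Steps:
1/(-8*2185 - 1654) = 1/(-17480 - 1654) = 1/(-19134) = -1/19134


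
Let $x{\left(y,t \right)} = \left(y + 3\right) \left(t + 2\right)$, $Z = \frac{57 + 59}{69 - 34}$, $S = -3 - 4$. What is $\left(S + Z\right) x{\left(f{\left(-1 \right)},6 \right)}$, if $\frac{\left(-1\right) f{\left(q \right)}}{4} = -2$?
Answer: $- \frac{11352}{35} \approx -324.34$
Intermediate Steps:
$f{\left(q \right)} = 8$ ($f{\left(q \right)} = \left(-4\right) \left(-2\right) = 8$)
$S = -7$ ($S = -3 - 4 = -7$)
$Z = \frac{116}{35} \approx 3.3143$
$x{\left(y,t \right)} = \left(2 + t\right) \left(3 + y\right)$ ($x{\left(y,t \right)} = \left(3 + y\right) \left(2 + t\right) = \left(2 + t\right) \left(3 + y\right)$)
$\left(S + Z\right) x{\left(f{\left(-1 \right)},6 \right)} = \left(-7 + \frac{116}{35}\right) \left(6 + 2 \cdot 8 + 3 \cdot 6 + 6 \cdot 8\right) = - \frac{129 \left(6 + 16 + 18 + 48\right)}{35} = \left(- \frac{129}{35}\right) 88 = - \frac{11352}{35}$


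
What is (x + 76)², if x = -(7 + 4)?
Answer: 4225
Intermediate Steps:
x = -11 (x = -1*11 = -11)
(x + 76)² = (-11 + 76)² = 65² = 4225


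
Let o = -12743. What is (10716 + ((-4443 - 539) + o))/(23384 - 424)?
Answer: -7009/22960 ≈ -0.30527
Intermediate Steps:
(10716 + ((-4443 - 539) + o))/(23384 - 424) = (10716 + ((-4443 - 539) - 12743))/(23384 - 424) = (10716 + (-4982 - 12743))/22960 = (10716 - 17725)*(1/22960) = -7009*1/22960 = -7009/22960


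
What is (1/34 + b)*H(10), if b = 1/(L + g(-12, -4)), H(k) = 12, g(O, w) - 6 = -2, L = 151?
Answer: 1134/2635 ≈ 0.43036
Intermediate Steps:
g(O, w) = 4 (g(O, w) = 6 - 2 = 4)
b = 1/155 (b = 1/(151 + 4) = 1/155 ≈ 0.0064516)
(1/34 + b)*H(10) = (1/34 + 1/155)*12 = (189/5270)*12 = 1134/2635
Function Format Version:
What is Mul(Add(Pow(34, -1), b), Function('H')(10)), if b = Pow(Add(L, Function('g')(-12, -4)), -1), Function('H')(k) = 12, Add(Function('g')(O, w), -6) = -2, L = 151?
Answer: Rational(1134, 2635) ≈ 0.43036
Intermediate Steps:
Function('g')(O, w) = 4 (Function('g')(O, w) = Add(6, -2) = 4)
b = Rational(1, 155) (b = Pow(Add(151, 4), -1) = Pow(155, -1) = Rational(1, 155) ≈ 0.0064516)
Mul(Add(Pow(34, -1), b), Function('H')(10)) = Mul(Add(Pow(34, -1), Rational(1, 155)), 12) = Mul(Add(Rational(1, 34), Rational(1, 155)), 12) = Mul(Rational(189, 5270), 12) = Rational(1134, 2635)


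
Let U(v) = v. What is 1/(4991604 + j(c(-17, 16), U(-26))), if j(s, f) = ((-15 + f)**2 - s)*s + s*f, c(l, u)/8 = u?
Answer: 1/5187060 ≈ 1.9279e-7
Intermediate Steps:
c(l, u) = 8*u
j(s, f) = f*s + s*((-15 + f)**2 - s) (j(s, f) = s*((-15 + f)**2 - s) + f*s = f*s + s*((-15 + f)**2 - s))
1/(4991604 + j(c(-17, 16), U(-26))) = 1/(4991604 + (8*16)*(-26 + (-15 - 26)**2 - 8*16)) = 1/(4991604 + 128*(-26 + (-41)**2 - 1*128)) = 1/(4991604 + 128*(-26 + 1681 - 128)) = 1/(4991604 + 128*1527) = 1/(4991604 + 195456) = 1/5187060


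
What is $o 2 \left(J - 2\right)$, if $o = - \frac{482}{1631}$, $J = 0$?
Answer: $\frac{1928}{1631} \approx 1.1821$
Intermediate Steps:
$o = - \frac{482}{1631}$ ($o = \left(-482\right) \frac{1}{1631} = - \frac{482}{1631} \approx -0.29552$)
$o 2 \left(J - 2\right) = - \frac{482 \cdot 2 \left(0 - 2\right)}{1631} = - \frac{482 \cdot 2 \left(-2\right)}{1631} = \left(- \frac{482}{1631}\right) \left(-4\right) = \frac{1928}{1631}$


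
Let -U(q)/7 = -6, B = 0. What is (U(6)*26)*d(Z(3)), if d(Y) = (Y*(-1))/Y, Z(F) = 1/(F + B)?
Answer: -1092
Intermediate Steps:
U(q) = 42 (U(q) = -7*(-6) = 42)
Z(F) = 1/F (Z(F) = 1/(F + 0) = 1/F)
d(Y) = -1 (d(Y) = (-Y)/Y = -1)
(U(6)*26)*d(Z(3)) = (42*26)*(-1) = 1092*(-1) = -1092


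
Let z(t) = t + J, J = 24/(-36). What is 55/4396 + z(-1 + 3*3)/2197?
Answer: 459217/28974036 ≈ 0.015849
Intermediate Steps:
J = -⅔ (J = 24*(-1/36) = -⅔ ≈ -0.66667)
z(t) = -⅔ + t (z(t) = t - ⅔ = -⅔ + t)
55/4396 + z(-1 + 3*3)/2197 = 55/4396 + (-⅔ + (-1 + 3*3))/2197 = 55*(1/4396) + (-⅔ + (-1 + 9))*(1/2197) = 55/4396 + (-⅔ + 8)*(1/2197) = 55/4396 + (22/3)*(1/2197) = 55/4396 + 22/6591 = 459217/28974036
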